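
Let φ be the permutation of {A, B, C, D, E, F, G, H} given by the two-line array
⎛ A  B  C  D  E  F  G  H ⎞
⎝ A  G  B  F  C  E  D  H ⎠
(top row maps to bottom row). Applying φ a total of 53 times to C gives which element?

E

Tracing C → B → … returns to C after 6 steps, so C lies in a 6-cycle (B, G, D, F, E, C).
On a 6-cycle, φ^6 is the identity, so φ^53 = φ^5 there (53 ≡ 5 mod 6).
Stepping 5 places around the cycle: C → B → G → D → F → E.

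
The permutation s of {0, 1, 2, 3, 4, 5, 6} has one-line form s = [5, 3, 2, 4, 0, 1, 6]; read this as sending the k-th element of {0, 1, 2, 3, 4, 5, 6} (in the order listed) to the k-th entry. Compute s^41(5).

Tracing 5 → 1 → … returns to 5 after 5 steps, so 5 lies in a 5-cycle (0 5 1 3 4).
Since the cycle has length 5, s^41 acts on it the same as s^1 (41 mod 5 = 1).
Advancing 1 step from 5: 5 → 1.

1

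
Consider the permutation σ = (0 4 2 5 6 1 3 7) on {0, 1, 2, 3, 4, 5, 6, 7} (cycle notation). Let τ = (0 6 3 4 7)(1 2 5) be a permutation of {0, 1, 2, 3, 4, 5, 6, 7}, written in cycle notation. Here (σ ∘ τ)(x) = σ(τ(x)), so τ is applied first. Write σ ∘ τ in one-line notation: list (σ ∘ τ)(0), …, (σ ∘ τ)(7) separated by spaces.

(σ ∘ τ)(x) = σ(τ(x)). Computing each image: σ(τ(0)) = σ(6) = 1, σ(τ(1)) = σ(2) = 5, σ(τ(2)) = σ(5) = 6, σ(τ(3)) = σ(4) = 2, σ(τ(4)) = σ(7) = 0, σ(τ(5)) = σ(1) = 3, σ(τ(6)) = σ(3) = 7, σ(τ(7)) = σ(0) = 4.
Hence σ ∘ τ = [1 5 6 2 0 3 7 4].

1 5 6 2 0 3 7 4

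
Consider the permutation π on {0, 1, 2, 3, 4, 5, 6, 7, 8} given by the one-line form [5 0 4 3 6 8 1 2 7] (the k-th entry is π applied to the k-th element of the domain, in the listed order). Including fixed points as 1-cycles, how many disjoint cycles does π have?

The cycle decomposition is (0 5 8 7 2 4 6 1)(3), which has 2 cycles (counting 1-cycles).

2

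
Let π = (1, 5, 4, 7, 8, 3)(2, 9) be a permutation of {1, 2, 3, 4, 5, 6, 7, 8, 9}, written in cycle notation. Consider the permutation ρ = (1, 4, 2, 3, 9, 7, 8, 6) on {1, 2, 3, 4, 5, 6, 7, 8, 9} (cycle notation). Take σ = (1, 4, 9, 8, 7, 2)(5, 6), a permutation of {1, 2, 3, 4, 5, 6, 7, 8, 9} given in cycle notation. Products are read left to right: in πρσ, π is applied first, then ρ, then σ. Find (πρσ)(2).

Chase 2: π(2) = 9; ρ(9) = 7; σ(7) = 2. Hence (πρσ)(2) = 2.

2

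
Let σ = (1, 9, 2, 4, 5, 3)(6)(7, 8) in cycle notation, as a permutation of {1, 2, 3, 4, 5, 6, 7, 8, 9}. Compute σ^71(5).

5 lies in the 6-cycle (1, 9, 2, 4, 5, 3).
On a 6-cycle, σ^6 is the identity, so σ^71 = σ^5 there (71 ≡ 5 mod 6).
Stepping 5 places around the cycle: 5 → 3 → 1 → 9 → 2 → 4.

4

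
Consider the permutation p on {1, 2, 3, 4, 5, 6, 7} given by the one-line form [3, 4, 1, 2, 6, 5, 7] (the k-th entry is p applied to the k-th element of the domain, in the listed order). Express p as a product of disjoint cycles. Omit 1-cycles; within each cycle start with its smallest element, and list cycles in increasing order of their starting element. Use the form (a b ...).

(1 3)(2 4)(5 6)

From 1: 1 → 3 → 1, closing the cycle (1 3).
Continuing from each remaining unvisited element yields (1 3)(2 4)(5 6).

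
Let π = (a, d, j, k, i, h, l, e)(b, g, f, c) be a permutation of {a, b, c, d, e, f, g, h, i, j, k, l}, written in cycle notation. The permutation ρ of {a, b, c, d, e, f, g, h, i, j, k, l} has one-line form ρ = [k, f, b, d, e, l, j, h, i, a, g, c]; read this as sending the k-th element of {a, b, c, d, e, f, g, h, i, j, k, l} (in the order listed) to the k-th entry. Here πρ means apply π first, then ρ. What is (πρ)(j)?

g

First apply π: π(j) = k, then ρ(k) = g. Thus (πρ)(j) = g.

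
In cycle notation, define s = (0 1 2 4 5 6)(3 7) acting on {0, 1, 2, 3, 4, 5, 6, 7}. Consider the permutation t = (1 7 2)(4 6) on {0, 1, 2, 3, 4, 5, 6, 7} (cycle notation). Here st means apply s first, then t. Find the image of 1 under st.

1

(st)(1) = t(s(1)). s(1) = 2, then t(2) = 1. So (st)(1) = 1.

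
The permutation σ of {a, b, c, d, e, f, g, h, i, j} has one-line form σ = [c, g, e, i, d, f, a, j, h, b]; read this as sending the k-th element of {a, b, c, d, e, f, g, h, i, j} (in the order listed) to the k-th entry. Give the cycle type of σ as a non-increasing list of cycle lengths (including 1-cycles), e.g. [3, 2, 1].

The disjoint cycles are (a c e d i h j b g)(f), with lengths 9, 1 in non-increasing order.

[9, 1]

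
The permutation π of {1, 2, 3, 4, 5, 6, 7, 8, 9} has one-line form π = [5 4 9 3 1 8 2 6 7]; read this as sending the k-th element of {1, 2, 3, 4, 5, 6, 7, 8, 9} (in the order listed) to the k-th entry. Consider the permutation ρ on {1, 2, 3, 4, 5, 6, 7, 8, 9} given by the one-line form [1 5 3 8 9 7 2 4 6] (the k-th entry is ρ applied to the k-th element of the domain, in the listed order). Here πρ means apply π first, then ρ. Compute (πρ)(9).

2

(πρ)(9) = ρ(π(9)). π(9) = 7, then ρ(7) = 2. So (πρ)(9) = 2.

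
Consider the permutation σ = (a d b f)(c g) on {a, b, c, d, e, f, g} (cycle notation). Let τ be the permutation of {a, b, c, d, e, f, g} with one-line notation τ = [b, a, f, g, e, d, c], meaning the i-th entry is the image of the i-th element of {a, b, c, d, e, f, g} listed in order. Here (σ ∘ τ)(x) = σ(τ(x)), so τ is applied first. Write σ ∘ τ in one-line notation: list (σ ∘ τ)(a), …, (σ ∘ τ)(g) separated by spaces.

f d a c e b g

Chase each element through τ then σ: a → b → f; b → a → d; c → f → a; d → g → c; e → e → e; f → d → b; g → c → g.
Collecting the images, σ ∘ τ = [f d a c e b g].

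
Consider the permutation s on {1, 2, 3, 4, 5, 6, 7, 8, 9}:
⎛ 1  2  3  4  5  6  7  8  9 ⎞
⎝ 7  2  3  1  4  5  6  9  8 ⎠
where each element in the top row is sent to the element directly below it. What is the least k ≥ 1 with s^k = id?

10

The disjoint-cycle form of s has cycle lengths 5, 2, 1, 1.
Since disjoint cycles commute, ord(s) = lcm(5, 2) = 10.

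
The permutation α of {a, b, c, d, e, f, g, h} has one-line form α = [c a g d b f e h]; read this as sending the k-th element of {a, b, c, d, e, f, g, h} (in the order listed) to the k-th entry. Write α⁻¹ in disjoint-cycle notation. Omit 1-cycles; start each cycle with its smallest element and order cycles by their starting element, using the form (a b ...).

(a b e g c)

First write α in disjoint cycles: (a c g e b).
The inverse reverses every cycle; in canonical form, α⁻¹ = (a b e g c).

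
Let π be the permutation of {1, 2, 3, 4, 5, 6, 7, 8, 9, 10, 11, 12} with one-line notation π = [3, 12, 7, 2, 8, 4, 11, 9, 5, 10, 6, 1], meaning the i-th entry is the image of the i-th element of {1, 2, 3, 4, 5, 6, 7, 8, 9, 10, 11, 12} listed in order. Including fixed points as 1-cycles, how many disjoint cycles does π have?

3

The cycle decomposition is (1, 3, 7, 11, 6, 4, 2, 12)(5, 8, 9)(10), which has 3 cycles (counting 1-cycles).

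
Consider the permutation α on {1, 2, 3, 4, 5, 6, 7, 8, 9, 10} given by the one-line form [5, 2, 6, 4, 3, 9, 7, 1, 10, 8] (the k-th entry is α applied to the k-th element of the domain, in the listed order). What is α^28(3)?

Tracing 3 → 6 → … returns to 3 after 7 steps, so 3 lies in a 7-cycle (1 5 3 6 9 10 8).
Powers repeat with period 7 on this cycle, and 28 mod 7 = 0, so α^28(3) = α^0(3).
So α^28(3) = 3.

3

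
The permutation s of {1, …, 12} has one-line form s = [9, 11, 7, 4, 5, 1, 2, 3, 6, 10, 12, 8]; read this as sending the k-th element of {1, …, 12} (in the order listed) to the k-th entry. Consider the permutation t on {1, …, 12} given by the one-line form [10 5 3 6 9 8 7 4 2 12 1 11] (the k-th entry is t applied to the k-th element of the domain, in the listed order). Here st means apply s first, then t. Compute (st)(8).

3

s(8) = 3, then t(3) = 3; composing gives (st)(8) = 3.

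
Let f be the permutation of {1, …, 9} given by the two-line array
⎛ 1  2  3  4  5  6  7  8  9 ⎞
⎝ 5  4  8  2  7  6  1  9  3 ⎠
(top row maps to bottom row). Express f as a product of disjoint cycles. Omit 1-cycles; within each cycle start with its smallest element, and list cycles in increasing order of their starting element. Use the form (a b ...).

(1 5 7)(2 4)(3 8 9)

Start at 1 and follow images: 1 → 5 → 7 → 1, giving the cycle (1 5 7).
Continuing from each remaining unvisited element yields (1 5 7)(2 4)(3 8 9).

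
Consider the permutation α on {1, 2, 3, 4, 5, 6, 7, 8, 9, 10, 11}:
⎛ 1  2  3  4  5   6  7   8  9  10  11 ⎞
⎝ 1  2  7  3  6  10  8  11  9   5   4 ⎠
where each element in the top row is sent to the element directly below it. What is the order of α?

The disjoint-cycle form of α has cycle lengths 5, 3, 1, 1, 1.
Since disjoint cycles commute, ord(α) = lcm(5, 3) = 15.

15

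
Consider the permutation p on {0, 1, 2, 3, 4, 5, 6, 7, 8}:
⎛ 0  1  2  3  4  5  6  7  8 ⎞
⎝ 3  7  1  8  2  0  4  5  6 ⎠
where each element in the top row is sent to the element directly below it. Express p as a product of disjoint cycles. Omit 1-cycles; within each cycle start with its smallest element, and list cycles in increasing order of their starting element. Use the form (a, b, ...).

(0, 3, 8, 6, 4, 2, 1, 7, 5)

From 0: 0 → 3 → 8 → 6 → 4 → 2 → 1 → 7 → 5 → 0, closing the cycle (0, 3, 8, 6, 4, 2, 1, 7, 5).
Repeating from the next unused element and collecting all non-trivial cycles gives (0, 3, 8, 6, 4, 2, 1, 7, 5).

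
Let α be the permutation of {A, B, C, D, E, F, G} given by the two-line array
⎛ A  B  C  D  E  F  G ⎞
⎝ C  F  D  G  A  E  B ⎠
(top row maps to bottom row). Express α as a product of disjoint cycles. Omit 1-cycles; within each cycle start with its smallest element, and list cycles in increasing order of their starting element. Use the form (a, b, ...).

Start at A and follow images: A → C → D → G → B → F → E → A, giving the cycle (A, C, D, G, B, F, E).
Repeating from the next unused element and collecting all non-trivial cycles gives (A, C, D, G, B, F, E).

(A, C, D, G, B, F, E)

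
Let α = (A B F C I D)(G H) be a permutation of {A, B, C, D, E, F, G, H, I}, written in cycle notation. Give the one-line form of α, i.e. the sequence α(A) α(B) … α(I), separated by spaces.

B F I A E C H G D

Each element maps to the next entry in its cycle (wrapping to the front): A↦B, B↦F, C↦I, D↦A, E↦E, F↦C, G↦H, H↦G, I↦D.
Listing these in domain order gives B F I A E C H G D.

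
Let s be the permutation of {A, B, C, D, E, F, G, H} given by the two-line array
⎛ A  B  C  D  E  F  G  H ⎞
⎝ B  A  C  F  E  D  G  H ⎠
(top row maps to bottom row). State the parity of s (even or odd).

even

In disjoint-cycle form the cycle lengths are 2, 2, 1, 1, 1, 1.
A cycle is odd iff its length is even; s has 2 even-length cycles, so sgn(s) = (−1)^2 and s is even.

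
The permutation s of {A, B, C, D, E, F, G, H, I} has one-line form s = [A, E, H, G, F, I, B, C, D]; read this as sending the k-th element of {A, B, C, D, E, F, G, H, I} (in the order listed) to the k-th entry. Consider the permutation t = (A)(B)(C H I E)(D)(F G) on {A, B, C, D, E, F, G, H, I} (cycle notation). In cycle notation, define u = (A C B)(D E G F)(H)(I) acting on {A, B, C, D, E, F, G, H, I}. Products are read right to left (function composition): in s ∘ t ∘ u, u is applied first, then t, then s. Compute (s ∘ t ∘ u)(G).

Chase G: u(G) = F; t(F) = G; s(G) = B. Hence (s ∘ t ∘ u)(G) = B.

B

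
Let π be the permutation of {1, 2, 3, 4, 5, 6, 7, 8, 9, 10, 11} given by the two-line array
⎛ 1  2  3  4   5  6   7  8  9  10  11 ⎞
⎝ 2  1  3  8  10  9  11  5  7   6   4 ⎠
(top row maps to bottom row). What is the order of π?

Writing π as disjoint cycles, the cycle lengths are 8, 2, 1.
The order of π is the least common multiple of its cycle lengths: lcm(8, 2) = 8.

8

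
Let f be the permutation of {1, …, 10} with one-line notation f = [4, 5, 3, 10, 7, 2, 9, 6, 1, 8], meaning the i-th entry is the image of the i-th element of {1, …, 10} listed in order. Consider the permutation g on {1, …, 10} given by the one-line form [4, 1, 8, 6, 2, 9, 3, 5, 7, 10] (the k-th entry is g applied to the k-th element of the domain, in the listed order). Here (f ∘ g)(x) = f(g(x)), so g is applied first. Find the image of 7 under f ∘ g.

First apply g: g(7) = 3, then f(3) = 3. Thus (f ∘ g)(7) = 3.

3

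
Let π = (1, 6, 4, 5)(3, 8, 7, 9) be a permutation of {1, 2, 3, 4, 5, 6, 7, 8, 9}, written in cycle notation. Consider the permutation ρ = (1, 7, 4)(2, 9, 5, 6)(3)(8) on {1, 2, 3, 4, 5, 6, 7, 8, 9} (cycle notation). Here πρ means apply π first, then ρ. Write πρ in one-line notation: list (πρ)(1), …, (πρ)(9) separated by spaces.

(πρ)(x) = ρ(π(x)). Computing each image: ρ(π(1)) = ρ(6) = 2, ρ(π(2)) = ρ(2) = 9, ρ(π(3)) = ρ(8) = 8, ρ(π(4)) = ρ(5) = 6, ρ(π(5)) = ρ(1) = 7, ρ(π(6)) = ρ(4) = 1, ρ(π(7)) = ρ(9) = 5, ρ(π(8)) = ρ(7) = 4, ρ(π(9)) = ρ(3) = 3.
Hence πρ = [2 9 8 6 7 1 5 4 3].

2 9 8 6 7 1 5 4 3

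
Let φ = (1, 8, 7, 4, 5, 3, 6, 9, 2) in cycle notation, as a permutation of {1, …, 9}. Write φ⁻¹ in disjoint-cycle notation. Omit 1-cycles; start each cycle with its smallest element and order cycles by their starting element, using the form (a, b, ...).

(1, 2, 9, 6, 3, 5, 4, 7, 8)

If φ sends a → b within a cycle, φ⁻¹ sends b → a; equivalently, reverse each cycle.
After reversing and putting each cycle's least element first, φ⁻¹ = (1, 2, 9, 6, 3, 5, 4, 7, 8).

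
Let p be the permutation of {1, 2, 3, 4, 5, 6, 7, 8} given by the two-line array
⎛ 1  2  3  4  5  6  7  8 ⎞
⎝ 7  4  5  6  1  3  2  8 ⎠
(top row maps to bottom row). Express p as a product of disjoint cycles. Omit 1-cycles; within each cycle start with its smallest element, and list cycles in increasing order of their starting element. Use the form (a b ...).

From 1: 1 → 7 → 2 → 4 → 6 → 3 → 5 → 1, closing the cycle (1 7 2 4 6 3 5).
Continuing from each remaining unvisited element yields (1 7 2 4 6 3 5).

(1 7 2 4 6 3 5)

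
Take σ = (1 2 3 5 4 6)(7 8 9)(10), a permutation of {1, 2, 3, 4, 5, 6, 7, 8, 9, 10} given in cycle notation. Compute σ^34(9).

9 lies in the 3-cycle (7 8 9).
On a 3-cycle, σ^3 is the identity, so σ^34 = σ^1 there (34 ≡ 1 mod 3).
Stepping 1 place around the cycle: 9 → 7.

7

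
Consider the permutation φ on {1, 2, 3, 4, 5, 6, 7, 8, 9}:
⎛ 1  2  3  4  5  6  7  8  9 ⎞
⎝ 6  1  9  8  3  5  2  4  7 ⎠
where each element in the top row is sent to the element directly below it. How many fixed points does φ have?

No element satisfies φ(x) = x, so there are 0 fixed points.

0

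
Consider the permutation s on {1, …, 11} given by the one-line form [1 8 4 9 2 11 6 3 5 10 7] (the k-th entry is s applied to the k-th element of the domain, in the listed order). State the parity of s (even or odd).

In disjoint-cycle form the cycle lengths are 6, 3, 1, 1.
A cycle of length ℓ contributes ℓ−1 transpositions, so s is a product of 5 + 2 = 7 transpositions — odd.

odd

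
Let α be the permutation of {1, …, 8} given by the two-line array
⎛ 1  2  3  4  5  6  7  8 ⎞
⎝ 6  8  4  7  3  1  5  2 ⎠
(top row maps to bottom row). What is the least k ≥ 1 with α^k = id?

The disjoint-cycle form of α has cycle lengths 4, 2, 2.
Since disjoint cycles commute, ord(α) = lcm(4, 2, 2) = 4.

4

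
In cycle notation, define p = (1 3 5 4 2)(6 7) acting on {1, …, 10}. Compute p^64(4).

4 lies in the 5-cycle (1 3 5 4 2).
On a 5-cycle, p^5 is the identity, so p^64 = p^4 there (64 ≡ 4 mod 5).
Advancing 4 steps from 4: 4 → 2 → 1 → 3 → 5.

5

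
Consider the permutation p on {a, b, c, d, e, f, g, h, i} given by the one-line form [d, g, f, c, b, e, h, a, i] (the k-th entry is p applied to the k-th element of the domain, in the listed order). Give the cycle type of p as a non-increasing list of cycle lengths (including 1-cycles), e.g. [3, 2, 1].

The disjoint cycles are (a d c f e b g h)(i), with lengths 8, 1 in non-increasing order.

[8, 1]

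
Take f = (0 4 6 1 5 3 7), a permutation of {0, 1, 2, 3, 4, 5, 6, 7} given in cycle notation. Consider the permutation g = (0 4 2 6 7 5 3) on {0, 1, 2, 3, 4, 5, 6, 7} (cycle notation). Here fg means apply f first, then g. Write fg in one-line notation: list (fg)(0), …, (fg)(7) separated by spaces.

2 3 6 5 7 0 1 4

Chase each element through f then g: 0 → 4 → 2; 1 → 5 → 3; 2 → 2 → 6; 3 → 7 → 5; 4 → 6 → 7; 5 → 3 → 0; 6 → 1 → 1; 7 → 0 → 4.
So fg in one-line form is 2 3 6 5 7 0 1 4.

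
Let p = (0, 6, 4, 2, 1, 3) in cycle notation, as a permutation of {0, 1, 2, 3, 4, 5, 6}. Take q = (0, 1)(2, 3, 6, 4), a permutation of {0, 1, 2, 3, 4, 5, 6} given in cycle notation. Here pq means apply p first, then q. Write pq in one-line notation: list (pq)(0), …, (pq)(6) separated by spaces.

Chase each element through p then q: 0 → 6 → 4; 1 → 3 → 6; 2 → 1 → 0; 3 → 0 → 1; 4 → 2 → 3; 5 → 5 → 5; 6 → 4 → 2.
Collecting the images, pq = [4 6 0 1 3 5 2].

4 6 0 1 3 5 2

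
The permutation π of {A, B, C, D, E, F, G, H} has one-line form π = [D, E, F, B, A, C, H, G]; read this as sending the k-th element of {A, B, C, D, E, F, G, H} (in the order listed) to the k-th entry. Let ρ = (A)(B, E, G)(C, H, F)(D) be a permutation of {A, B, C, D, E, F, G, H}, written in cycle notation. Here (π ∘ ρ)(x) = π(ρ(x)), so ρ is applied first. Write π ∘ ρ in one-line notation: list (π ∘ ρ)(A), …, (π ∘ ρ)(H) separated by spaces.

D A G B H F E C

(π ∘ ρ)(x) = π(ρ(x)). Computing each image: π(ρ(A)) = π(A) = D, π(ρ(B)) = π(E) = A, π(ρ(C)) = π(H) = G, π(ρ(D)) = π(D) = B, π(ρ(E)) = π(G) = H, π(ρ(F)) = π(C) = F, π(ρ(G)) = π(B) = E, π(ρ(H)) = π(F) = C.
Hence π ∘ ρ = [D A G B H F E C].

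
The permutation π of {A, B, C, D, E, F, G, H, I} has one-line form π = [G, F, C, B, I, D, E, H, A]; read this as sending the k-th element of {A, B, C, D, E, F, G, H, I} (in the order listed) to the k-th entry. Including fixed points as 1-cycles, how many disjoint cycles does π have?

The cycle decomposition is (A, G, E, I)(B, F, D)(C)(H), which has 4 cycles (counting 1-cycles).

4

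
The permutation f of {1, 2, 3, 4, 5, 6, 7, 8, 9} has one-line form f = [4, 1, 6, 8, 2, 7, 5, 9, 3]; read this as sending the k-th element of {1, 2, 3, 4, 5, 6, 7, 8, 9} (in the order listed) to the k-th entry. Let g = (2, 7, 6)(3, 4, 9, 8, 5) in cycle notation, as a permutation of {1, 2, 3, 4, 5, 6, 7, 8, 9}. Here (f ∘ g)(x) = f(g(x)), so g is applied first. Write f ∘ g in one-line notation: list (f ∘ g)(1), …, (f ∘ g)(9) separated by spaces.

Chase each element through g then f: 1 → 1 → 4; 2 → 7 → 5; 3 → 4 → 8; 4 → 9 → 3; 5 → 3 → 6; 6 → 2 → 1; 7 → 6 → 7; 8 → 5 → 2; 9 → 8 → 9.
Collecting the images, f ∘ g = [4 5 8 3 6 1 7 2 9].

4 5 8 3 6 1 7 2 9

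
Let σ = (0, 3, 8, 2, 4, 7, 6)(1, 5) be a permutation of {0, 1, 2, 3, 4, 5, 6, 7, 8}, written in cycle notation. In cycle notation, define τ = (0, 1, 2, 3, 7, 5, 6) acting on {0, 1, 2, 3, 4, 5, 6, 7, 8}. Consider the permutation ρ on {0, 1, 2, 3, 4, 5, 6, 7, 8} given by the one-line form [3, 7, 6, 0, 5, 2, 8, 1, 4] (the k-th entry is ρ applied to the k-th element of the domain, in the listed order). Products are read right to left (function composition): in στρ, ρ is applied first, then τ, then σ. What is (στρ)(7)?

Chase 7: ρ(7) = 1; τ(1) = 2; σ(2) = 4. Hence (στρ)(7) = 4.

4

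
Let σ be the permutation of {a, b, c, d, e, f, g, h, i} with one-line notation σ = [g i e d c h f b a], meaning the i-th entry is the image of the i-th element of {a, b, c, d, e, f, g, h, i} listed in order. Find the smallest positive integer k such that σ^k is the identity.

6

Writing σ as disjoint cycles, the cycle lengths are 6, 2, 1.
The order is lcm(6, 2) = 6.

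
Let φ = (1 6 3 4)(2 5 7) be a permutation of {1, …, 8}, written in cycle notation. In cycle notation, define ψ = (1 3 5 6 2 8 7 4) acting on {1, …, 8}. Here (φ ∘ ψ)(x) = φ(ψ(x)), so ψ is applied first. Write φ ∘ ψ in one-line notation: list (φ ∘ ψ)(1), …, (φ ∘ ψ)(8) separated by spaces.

For each element, apply ψ then φ: 1 → 3 → 4; 2 → 8 → 8; 3 → 5 → 7; 4 → 1 → 6; 5 → 6 → 3; 6 → 2 → 5; 7 → 4 → 1; 8 → 7 → 2.
Collecting the images, φ ∘ ψ = [4 8 7 6 3 5 1 2].

4 8 7 6 3 5 1 2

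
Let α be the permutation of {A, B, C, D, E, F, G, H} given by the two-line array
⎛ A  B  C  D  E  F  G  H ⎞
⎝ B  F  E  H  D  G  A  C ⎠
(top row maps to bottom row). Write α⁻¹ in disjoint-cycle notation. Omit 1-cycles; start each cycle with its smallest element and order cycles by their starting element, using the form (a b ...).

First write α in disjoint cycles: (A B F G)(C E D H).
The inverse reverses every cycle; in canonical form, α⁻¹ = (A G F B)(C H D E).

(A G F B)(C H D E)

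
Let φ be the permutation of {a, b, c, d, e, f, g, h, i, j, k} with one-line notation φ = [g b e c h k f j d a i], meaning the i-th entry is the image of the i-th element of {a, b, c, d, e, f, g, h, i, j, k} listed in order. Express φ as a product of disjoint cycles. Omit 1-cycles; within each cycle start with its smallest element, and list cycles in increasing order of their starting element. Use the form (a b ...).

From a: a → g → f → k → i → d → c → e → h → j → a, closing the cycle (a g f k i d c e h j).
Repeating from the next unused element and collecting all non-trivial cycles gives (a g f k i d c e h j).

(a g f k i d c e h j)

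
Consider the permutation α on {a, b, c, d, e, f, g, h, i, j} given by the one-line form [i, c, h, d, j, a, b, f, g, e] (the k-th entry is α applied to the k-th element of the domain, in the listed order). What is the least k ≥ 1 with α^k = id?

Writing α as disjoint cycles, the cycle lengths are 7, 2, 1.
The order of α is the least common multiple of its cycle lengths: lcm(7, 2) = 14.

14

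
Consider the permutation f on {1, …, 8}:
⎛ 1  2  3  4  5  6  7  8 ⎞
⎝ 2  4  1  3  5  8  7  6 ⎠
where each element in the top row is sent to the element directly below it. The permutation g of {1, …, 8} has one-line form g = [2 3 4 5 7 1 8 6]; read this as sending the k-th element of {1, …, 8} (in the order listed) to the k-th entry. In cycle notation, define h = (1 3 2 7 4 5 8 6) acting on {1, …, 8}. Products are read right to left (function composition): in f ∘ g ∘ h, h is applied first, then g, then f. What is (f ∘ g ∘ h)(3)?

Chase 3: h(3) = 2; g(2) = 3; f(3) = 1. Hence (f ∘ g ∘ h)(3) = 1.

1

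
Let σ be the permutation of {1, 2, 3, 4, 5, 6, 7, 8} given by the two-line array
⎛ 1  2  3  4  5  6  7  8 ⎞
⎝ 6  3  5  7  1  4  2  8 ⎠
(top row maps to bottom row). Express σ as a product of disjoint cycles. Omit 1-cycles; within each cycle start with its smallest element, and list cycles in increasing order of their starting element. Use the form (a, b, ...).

(1, 6, 4, 7, 2, 3, 5)

Start at 1 and follow images: 1 → 6 → 4 → 7 → 2 → 3 → 5 → 1, giving the cycle (1, 6, 4, 7, 2, 3, 5).
Continuing from each remaining unvisited element yields (1, 6, 4, 7, 2, 3, 5).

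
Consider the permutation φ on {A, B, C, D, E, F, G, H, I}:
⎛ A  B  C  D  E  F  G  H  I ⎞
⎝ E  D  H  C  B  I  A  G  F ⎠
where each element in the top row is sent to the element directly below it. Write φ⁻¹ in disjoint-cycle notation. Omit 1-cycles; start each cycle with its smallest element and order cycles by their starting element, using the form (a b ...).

The cycle decomposition of φ is (A E B D C H G)(F I).
Reversing each cycle (and rotating so the smallest element leads) gives φ⁻¹ = (A G H C D B E)(F I).

(A G H C D B E)(F I)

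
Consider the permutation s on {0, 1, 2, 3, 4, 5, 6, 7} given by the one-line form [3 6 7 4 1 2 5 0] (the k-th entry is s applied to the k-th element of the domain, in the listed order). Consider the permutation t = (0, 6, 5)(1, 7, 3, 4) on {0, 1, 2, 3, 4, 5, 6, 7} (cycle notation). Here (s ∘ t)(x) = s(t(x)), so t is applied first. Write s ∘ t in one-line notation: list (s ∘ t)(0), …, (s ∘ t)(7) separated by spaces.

5 0 7 1 6 3 2 4

(s ∘ t)(x) = s(t(x)). Computing each image: s(t(0)) = s(6) = 5, s(t(1)) = s(7) = 0, s(t(2)) = s(2) = 7, s(t(3)) = s(4) = 1, s(t(4)) = s(1) = 6, s(t(5)) = s(0) = 3, s(t(6)) = s(5) = 2, s(t(7)) = s(3) = 4.
Hence s ∘ t = [5 0 7 1 6 3 2 4].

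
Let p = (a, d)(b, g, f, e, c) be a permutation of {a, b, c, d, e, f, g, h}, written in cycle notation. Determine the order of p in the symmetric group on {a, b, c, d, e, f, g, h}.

10

The cycle type of p is (5, 2, 1).
The order of p is the least common multiple of its cycle lengths: lcm(5, 2) = 10.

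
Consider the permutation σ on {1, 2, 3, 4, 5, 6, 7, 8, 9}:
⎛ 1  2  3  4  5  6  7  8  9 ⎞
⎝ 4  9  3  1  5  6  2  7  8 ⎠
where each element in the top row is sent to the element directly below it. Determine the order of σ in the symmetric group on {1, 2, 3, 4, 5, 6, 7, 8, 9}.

Writing σ as disjoint cycles, the cycle lengths are 4, 2, 1, 1, 1.
Since disjoint cycles commute, ord(σ) = lcm(4, 2) = 4.

4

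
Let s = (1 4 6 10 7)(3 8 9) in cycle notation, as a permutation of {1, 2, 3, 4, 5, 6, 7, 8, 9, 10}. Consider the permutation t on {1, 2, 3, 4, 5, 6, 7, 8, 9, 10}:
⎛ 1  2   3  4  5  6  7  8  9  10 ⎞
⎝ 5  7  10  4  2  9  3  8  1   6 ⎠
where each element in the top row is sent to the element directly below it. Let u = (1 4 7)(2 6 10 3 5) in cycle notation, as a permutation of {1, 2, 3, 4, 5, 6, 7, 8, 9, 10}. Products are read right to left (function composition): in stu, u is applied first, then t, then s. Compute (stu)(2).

3

Chase 2: u(2) = 6; t(6) = 9; s(9) = 3. Hence (stu)(2) = 3.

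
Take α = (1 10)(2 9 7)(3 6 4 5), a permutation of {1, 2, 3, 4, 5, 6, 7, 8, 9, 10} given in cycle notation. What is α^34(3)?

3 lies in the 4-cycle (3 6 4 5).
Powers repeat with period 4 on this cycle, and 34 mod 4 = 2, so α^34(3) = α^2(3).
Stepping 2 places around the cycle: 3 → 6 → 4.

4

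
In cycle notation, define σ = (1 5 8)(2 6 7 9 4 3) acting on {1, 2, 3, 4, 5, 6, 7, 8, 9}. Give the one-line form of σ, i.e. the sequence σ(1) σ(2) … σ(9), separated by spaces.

Reading each image from the cycles: 1→5, 2→6, 3→2, 4→3, 5→8, 6→7, 7→9, 8→1, 9→4.
Listing these in domain order gives 5 6 2 3 8 7 9 1 4.

5 6 2 3 8 7 9 1 4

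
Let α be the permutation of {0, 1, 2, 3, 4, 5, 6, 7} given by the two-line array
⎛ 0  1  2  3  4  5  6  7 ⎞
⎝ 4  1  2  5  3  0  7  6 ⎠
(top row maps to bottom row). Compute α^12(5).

5

Tracing 5 → 0 → … returns to 5 after 4 steps, so 5 lies in a 4-cycle (0, 4, 3, 5).
Powers repeat with period 4 on this cycle, and 12 mod 4 = 0, so α^12(5) = α^0(5).
So α^12(5) = 5.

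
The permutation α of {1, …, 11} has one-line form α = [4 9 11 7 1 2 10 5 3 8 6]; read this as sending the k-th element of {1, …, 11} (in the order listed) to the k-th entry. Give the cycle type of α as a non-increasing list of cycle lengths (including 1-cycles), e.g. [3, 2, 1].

[6, 5]

The disjoint cycles are (1 4 7 10 8 5)(2 9 3 11 6), with lengths 6, 5 in non-increasing order.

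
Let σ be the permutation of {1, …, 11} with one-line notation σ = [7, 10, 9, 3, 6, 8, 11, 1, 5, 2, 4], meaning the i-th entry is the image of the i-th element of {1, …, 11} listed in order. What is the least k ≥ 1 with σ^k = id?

18

The disjoint-cycle form of σ has cycle lengths 9, 2.
The order is lcm(9, 2) = 18.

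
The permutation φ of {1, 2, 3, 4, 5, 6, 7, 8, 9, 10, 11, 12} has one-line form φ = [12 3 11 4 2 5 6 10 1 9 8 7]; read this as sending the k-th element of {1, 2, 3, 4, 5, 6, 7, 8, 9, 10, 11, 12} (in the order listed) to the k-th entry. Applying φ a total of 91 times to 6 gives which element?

3

Tracing 6 → 5 → … returns to 6 after 11 steps, so 6 lies in an 11-cycle (1 12 7 6 5 2 3 11 8 10 9).
Powers repeat with period 11 on this cycle, and 91 mod 11 = 3, so φ^91(6) = φ^3(6).
Stepping 3 places around the cycle: 6 → 5 → 2 → 3.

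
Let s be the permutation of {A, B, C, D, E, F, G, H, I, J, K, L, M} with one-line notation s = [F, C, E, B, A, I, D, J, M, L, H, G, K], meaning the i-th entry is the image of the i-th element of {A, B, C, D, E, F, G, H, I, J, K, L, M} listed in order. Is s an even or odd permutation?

even

In disjoint-cycle form the cycle lengths are 13.
A cycle is odd iff its length is even; s has 0 even-length cycles, so sgn(s) = (−1)^0 and s is even.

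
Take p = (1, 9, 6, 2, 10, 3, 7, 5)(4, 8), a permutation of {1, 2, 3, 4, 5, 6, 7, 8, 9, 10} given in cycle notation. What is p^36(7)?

6

7 lies in the 8-cycle (1, 9, 6, 2, 10, 3, 7, 5).
Powers repeat with period 8 on this cycle, and 36 mod 8 = 4, so p^36(7) = p^4(7).
Stepping 4 places around the cycle: 7 → 5 → 1 → 9 → 6.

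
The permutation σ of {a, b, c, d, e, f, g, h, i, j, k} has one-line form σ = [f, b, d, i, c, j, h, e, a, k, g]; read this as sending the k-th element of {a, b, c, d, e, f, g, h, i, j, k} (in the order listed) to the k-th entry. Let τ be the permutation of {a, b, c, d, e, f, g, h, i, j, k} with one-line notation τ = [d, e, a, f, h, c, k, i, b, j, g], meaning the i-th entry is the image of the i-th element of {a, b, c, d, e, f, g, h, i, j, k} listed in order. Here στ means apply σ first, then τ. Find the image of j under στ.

(στ)(j) = τ(σ(j)). σ(j) = k, then τ(k) = g. So (στ)(j) = g.

g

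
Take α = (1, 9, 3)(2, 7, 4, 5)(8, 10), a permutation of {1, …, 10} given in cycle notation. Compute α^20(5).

5

5 lies in the 4-cycle (2, 7, 4, 5).
On a 4-cycle, α^4 is the identity, so α^20 = α^0 there (20 ≡ 0 mod 4).
So α^20(5) = 5.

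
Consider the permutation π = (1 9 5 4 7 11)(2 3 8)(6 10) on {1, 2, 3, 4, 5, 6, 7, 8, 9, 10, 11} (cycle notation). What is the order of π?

The disjoint cycles have lengths 6, 3, 2.
Since disjoint cycles commute, ord(π) = lcm(6, 3, 2) = 6.

6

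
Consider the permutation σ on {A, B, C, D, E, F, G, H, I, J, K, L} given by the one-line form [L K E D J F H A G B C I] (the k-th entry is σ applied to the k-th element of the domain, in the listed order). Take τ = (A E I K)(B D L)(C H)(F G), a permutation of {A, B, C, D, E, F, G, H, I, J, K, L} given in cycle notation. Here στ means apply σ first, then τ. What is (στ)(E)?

J

(στ)(E) = τ(σ(E)). σ(E) = J, then τ(J) = J. So (στ)(E) = J.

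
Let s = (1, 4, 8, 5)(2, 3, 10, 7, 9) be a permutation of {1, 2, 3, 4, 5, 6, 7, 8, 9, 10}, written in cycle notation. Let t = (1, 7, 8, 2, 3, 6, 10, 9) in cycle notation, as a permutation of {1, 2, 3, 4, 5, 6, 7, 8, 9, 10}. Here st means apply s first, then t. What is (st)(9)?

(st)(9) = t(s(9)). s(9) = 2, then t(2) = 3. So (st)(9) = 3.

3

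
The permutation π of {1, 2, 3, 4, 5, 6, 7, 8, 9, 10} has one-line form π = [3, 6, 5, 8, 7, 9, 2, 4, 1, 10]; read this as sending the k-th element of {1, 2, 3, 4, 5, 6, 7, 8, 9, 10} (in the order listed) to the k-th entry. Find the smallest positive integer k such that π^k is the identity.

The disjoint-cycle form of π has cycle lengths 7, 2, 1.
Since disjoint cycles commute, ord(π) = lcm(7, 2) = 14.

14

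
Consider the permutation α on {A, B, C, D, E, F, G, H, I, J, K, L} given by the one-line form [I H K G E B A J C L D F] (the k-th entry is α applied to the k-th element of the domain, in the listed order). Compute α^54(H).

B

Tracing H → J → … returns to H after 5 steps, so H lies in a 5-cycle (B H J L F).
Since the cycle has length 5, α^54 acts on it the same as α^4 (54 mod 5 = 4).
Stepping 4 places around the cycle: H → J → L → F → B.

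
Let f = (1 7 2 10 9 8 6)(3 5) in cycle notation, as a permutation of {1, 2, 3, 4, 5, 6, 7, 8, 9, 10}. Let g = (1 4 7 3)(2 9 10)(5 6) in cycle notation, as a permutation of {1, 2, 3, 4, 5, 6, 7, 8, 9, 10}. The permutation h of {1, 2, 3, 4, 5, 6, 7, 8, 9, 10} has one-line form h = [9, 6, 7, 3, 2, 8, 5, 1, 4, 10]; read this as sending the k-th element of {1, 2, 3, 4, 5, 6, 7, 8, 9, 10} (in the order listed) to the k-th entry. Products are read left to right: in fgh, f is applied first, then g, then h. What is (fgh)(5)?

9

Apply the permutations in order: f(5) = 3, then g(3) = 1, then h(1) = 9. So (fgh)(5) = 9.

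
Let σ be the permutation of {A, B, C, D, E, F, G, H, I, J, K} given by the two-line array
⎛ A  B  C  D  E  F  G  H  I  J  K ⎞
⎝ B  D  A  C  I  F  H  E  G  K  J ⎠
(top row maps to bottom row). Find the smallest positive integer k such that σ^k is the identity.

Decomposing into disjoint cycles gives cycle lengths 4, 4, 2, 1.
The order of σ is the least common multiple of its cycle lengths: lcm(4, 4, 2) = 4.

4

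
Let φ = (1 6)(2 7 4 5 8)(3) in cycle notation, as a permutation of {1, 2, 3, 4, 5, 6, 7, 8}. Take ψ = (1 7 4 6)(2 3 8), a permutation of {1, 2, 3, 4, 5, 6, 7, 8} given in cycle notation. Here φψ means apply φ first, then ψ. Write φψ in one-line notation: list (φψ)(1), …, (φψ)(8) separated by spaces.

(φψ)(x) = ψ(φ(x)). Computing each image: ψ(φ(1)) = ψ(6) = 1, ψ(φ(2)) = ψ(7) = 4, ψ(φ(3)) = ψ(3) = 8, ψ(φ(4)) = ψ(5) = 5, ψ(φ(5)) = ψ(8) = 2, ψ(φ(6)) = ψ(1) = 7, ψ(φ(7)) = ψ(4) = 6, ψ(φ(8)) = ψ(2) = 3.
Hence φψ = [1 4 8 5 2 7 6 3].

1 4 8 5 2 7 6 3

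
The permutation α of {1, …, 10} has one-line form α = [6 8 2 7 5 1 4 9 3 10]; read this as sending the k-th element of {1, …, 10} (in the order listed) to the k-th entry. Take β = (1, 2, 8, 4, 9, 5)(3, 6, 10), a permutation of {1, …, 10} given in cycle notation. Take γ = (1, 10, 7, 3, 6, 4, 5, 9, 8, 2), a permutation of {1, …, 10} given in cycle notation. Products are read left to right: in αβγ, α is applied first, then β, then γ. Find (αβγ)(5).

(αβγ)(5) = γ(β(α(5))). α(5) = 5, then β(5) = 1, then γ(1) = 10, so the result is 10.

10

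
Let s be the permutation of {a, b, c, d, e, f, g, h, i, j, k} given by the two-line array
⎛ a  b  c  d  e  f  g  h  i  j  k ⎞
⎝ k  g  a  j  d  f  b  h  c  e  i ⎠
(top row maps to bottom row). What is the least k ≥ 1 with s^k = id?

12

Decomposing into disjoint cycles gives cycle lengths 4, 3, 2, 1, 1.
The order of s is the least common multiple of its cycle lengths: lcm(4, 3, 2) = 12.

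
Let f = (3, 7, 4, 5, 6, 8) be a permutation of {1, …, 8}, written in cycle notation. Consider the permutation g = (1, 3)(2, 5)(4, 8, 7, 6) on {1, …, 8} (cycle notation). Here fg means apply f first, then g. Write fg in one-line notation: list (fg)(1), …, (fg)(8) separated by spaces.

3 5 6 2 4 7 8 1

(fg)(x) = g(f(x)). Computing each image: g(f(1)) = g(1) = 3, g(f(2)) = g(2) = 5, g(f(3)) = g(7) = 6, g(f(4)) = g(5) = 2, g(f(5)) = g(6) = 4, g(f(6)) = g(8) = 7, g(f(7)) = g(4) = 8, g(f(8)) = g(3) = 1.
Hence fg = [3 5 6 2 4 7 8 1].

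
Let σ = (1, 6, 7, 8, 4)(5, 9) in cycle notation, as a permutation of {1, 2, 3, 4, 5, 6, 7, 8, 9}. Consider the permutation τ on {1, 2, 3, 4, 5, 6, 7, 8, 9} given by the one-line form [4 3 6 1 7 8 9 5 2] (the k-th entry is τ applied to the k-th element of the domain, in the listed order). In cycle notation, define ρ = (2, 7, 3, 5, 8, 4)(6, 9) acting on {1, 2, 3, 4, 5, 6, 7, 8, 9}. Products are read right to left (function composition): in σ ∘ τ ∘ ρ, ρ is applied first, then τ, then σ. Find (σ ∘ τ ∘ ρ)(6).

Apply the permutations in order: ρ(6) = 9, then τ(9) = 2, then σ(2) = 2. So (σ ∘ τ ∘ ρ)(6) = 2.

2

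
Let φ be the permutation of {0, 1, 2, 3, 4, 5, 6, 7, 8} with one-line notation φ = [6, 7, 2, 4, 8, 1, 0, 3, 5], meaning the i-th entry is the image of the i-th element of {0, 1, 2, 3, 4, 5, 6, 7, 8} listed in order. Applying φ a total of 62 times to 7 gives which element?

4

Tracing 7 → 3 → … returns to 7 after 6 steps, so 7 lies in a 6-cycle (1 7 3 4 8 5).
Since the cycle has length 6, φ^62 acts on it the same as φ^2 (62 mod 6 = 2).
Advancing 2 steps from 7: 7 → 3 → 4.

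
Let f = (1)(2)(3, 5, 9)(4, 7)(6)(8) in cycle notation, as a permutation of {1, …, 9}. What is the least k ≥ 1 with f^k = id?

6

The cycle type of f is (3, 2, 1, 1, 1, 1).
The order is lcm(3, 2) = 6.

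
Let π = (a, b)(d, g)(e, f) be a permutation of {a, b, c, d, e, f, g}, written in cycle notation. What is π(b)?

a

Within (a, b), b ↦ a.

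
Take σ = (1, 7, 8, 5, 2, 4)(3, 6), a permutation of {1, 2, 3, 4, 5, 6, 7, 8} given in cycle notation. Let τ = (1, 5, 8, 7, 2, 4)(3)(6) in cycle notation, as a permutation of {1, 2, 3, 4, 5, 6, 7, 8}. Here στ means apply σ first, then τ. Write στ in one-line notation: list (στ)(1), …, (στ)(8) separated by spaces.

2 1 6 5 4 3 7 8

For each element, apply σ then τ: 1 → 7 → 2; 2 → 4 → 1; 3 → 6 → 6; 4 → 1 → 5; 5 → 2 → 4; 6 → 3 → 3; 7 → 8 → 7; 8 → 5 → 8.
So στ in one-line form is 2 1 6 5 4 3 7 8.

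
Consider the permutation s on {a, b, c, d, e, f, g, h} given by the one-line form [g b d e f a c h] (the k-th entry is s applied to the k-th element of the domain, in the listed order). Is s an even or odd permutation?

In disjoint-cycle form the cycle lengths are 6, 1, 1.
A cycle is odd iff its length is even; s has 1 even-length cycle, so sgn(s) = (−1)^1 and s is odd.

odd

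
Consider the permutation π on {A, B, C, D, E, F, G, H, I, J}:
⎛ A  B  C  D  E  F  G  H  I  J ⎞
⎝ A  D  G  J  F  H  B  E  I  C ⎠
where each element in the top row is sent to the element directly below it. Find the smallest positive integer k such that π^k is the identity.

The disjoint-cycle form of π has cycle lengths 5, 3, 1, 1.
Since disjoint cycles commute, ord(π) = lcm(5, 3) = 15.

15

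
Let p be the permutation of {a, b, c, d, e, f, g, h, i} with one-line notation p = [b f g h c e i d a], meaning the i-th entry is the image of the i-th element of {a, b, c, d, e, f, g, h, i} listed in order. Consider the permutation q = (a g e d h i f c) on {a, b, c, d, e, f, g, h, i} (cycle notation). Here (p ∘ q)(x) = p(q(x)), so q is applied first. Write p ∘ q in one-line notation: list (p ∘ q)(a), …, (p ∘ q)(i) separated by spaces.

i f b d h g c a e

(p ∘ q)(x) = p(q(x)). Computing each image: p(q(a)) = p(g) = i, p(q(b)) = p(b) = f, p(q(c)) = p(a) = b, p(q(d)) = p(h) = d, p(q(e)) = p(d) = h, p(q(f)) = p(c) = g, p(q(g)) = p(e) = c, p(q(h)) = p(i) = a, p(q(i)) = p(f) = e.
Hence p ∘ q = [i f b d h g c a e].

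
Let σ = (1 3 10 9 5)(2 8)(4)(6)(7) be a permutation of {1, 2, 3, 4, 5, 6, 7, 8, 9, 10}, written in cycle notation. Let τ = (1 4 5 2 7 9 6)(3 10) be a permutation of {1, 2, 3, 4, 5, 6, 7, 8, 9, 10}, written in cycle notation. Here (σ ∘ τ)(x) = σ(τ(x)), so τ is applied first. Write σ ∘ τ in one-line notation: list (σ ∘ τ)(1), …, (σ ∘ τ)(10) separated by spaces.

4 7 9 1 8 3 5 2 6 10

For each element, apply τ then σ: 1 → 4 → 4; 2 → 7 → 7; 3 → 10 → 9; 4 → 5 → 1; 5 → 2 → 8; 6 → 1 → 3; 7 → 9 → 5; 8 → 8 → 2; 9 → 6 → 6; 10 → 3 → 10.
Collecting the images, σ ∘ τ = [4 7 9 1 8 3 5 2 6 10].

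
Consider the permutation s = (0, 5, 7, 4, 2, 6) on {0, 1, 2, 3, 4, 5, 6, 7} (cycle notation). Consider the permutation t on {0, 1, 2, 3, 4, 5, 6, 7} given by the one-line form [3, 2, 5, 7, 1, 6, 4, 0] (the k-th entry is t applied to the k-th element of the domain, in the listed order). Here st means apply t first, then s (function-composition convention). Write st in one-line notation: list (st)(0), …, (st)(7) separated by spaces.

3 6 7 4 1 0 2 5

(st)(x) = s(t(x)). Computing each image: s(t(0)) = s(3) = 3, s(t(1)) = s(2) = 6, s(t(2)) = s(5) = 7, s(t(3)) = s(7) = 4, s(t(4)) = s(1) = 1, s(t(5)) = s(6) = 0, s(t(6)) = s(4) = 2, s(t(7)) = s(0) = 5.
Hence st = [3 6 7 4 1 0 2 5].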